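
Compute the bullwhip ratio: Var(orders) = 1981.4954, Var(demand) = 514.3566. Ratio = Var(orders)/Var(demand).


BW = 1981.4954 / 514.3566 = 3.8524

3.8524


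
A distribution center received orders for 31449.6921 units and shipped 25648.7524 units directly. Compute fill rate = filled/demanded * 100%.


FR = 25648.7524 / 31449.6921 * 100 = 81.5549

81.5549%


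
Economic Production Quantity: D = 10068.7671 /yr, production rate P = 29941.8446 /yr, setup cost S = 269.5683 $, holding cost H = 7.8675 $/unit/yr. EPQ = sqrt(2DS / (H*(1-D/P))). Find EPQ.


1 - D/P = 1 - 0.3363 = 0.6637
H*(1-D/P) = 5.2218
2DS = 5428440.8605
EPQ = sqrt(1039565.3250) = 1019.5908

1019.5908 units


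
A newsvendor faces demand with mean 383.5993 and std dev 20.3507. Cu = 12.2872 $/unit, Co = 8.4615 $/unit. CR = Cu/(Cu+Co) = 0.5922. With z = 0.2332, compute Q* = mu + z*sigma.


CR = Cu/(Cu+Co) = 12.2872/(12.2872+8.4615) = 0.5922
z = 0.2332
Q* = 383.5993 + 0.2332 * 20.3507 = 388.3451

388.3451 units


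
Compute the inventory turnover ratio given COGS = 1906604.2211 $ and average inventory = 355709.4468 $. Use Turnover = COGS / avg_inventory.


Turnover = 1906604.2211 / 355709.4468 = 5.3600

5.3600


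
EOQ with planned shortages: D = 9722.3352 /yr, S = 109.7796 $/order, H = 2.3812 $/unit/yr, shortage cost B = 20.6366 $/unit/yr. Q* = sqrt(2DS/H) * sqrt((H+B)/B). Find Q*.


sqrt(2DS/H) = 946.8107
sqrt((H+B)/B) = 1.0561
Q* = 946.8107 * 1.0561 = 999.9448

999.9448 units


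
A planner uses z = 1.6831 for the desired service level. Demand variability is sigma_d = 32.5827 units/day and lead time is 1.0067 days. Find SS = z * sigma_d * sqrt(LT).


sqrt(LT) = sqrt(1.0067) = 1.0033
SS = 1.6831 * 32.5827 * 1.0033 = 55.0233

55.0233 units


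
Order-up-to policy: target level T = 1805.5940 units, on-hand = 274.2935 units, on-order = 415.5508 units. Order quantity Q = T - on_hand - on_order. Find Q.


Inventory position = OH + OO = 274.2935 + 415.5508 = 689.8443
Q = 1805.5940 - 689.8443 = 1115.7497

1115.7497 units


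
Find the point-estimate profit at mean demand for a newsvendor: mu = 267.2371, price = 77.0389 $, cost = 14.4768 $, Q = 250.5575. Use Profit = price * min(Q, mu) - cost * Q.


Sales at mu = min(250.5575, 267.2371) = 250.5575
Revenue = 77.0389 * 250.5575 = 19302.6742
Total cost = 14.4768 * 250.5575 = 3627.2708
Profit = 19302.6742 - 3627.2708 = 15675.4034

15675.4034 $


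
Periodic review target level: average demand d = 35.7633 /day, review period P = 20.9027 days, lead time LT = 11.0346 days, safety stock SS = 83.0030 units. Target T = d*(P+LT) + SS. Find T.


P + LT = 31.9373
d*(P+LT) = 35.7633 * 31.9373 = 1142.1832
T = 1142.1832 + 83.0030 = 1225.1862

1225.1862 units


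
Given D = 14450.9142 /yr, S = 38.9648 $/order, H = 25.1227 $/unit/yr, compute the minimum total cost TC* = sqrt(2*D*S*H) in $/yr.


2*D*S*H = 28292028.1723
TC* = sqrt(28292028.1723) = 5319.0251

5319.0251 $/yr


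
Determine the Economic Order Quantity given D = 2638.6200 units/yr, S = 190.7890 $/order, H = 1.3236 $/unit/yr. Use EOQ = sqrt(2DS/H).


2*D*S = 2 * 2638.6200 * 190.7890 = 1006839.3424
2*D*S/H = 760682.4889
EOQ = sqrt(760682.4889) = 872.1711

872.1711 units


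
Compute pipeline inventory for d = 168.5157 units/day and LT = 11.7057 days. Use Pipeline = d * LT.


Pipeline = 168.5157 * 11.7057 = 1972.5942

1972.5942 units


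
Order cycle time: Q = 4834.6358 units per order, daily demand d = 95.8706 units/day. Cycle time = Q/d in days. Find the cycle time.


Cycle = 4834.6358 / 95.8706 = 50.4288

50.4288 days


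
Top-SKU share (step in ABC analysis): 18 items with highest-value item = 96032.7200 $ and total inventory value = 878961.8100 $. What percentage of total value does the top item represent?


Top item = 96032.7200
Total = 878961.8100
Percentage = 96032.7200 / 878961.8100 * 100 = 10.9257

10.9257%


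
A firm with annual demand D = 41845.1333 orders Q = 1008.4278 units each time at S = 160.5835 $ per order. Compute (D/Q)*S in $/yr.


Number of orders = D/Q = 41.4954
Cost = 41.4954 * 160.5835 = 6663.4795

6663.4795 $/yr


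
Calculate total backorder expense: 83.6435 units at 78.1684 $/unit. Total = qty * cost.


Total = 83.6435 * 78.1684 = 6538.2786

6538.2786 $


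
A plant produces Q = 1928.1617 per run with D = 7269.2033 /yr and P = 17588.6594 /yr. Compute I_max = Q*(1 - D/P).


D/P = 0.4133
1 - D/P = 0.5867
I_max = 1928.1617 * 0.5867 = 1131.2733

1131.2733 units


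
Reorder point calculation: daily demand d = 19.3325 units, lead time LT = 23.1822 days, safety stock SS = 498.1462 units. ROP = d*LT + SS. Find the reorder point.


d*LT = 19.3325 * 23.1822 = 448.1699
ROP = 448.1699 + 498.1462 = 946.3161

946.3161 units


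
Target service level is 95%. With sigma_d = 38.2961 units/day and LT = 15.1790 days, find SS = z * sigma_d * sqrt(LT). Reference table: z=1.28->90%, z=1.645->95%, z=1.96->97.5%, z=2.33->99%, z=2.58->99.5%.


From the table, SL = 95% corresponds to z = 1.645
sqrt(LT) = sqrt(15.1790) = 3.8960
SS = 1.645 * 38.2961 * 3.8960 = 245.4381

245.4381 units


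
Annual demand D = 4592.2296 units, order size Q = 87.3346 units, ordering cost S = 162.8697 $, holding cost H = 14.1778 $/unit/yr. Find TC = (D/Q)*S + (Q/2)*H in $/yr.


Ordering cost = D*S/Q = 8564.0177
Holding cost = Q*H/2 = 619.1062
TC = 8564.0177 + 619.1062 = 9183.1239

9183.1239 $/yr


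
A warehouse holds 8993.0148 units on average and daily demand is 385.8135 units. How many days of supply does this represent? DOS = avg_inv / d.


DOS = 8993.0148 / 385.8135 = 23.3092

23.3092 days


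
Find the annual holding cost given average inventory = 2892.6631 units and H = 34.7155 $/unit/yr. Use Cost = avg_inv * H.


Cost = 2892.6631 * 34.7155 = 100420.2458

100420.2458 $/yr


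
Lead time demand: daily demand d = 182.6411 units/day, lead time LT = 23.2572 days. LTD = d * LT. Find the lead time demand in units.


LTD = 182.6411 * 23.2572 = 4247.7206

4247.7206 units


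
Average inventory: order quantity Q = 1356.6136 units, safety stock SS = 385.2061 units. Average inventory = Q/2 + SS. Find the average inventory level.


Q/2 = 678.3068
Avg = 678.3068 + 385.2061 = 1063.5129

1063.5129 units


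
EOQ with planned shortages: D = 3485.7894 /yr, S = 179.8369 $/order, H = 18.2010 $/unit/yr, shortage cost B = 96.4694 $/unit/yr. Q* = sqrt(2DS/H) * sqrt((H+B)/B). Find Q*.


sqrt(2DS/H) = 262.4565
sqrt((H+B)/B) = 1.0903
Q* = 262.4565 * 1.0903 = 286.1464

286.1464 units


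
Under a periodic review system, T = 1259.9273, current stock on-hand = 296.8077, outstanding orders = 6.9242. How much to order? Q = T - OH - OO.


Inventory position = OH + OO = 296.8077 + 6.9242 = 303.7319
Q = 1259.9273 - 303.7319 = 956.1954

956.1954 units


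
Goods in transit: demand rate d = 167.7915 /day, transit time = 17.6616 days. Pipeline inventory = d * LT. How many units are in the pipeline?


Pipeline = 167.7915 * 17.6616 = 2963.4664

2963.4664 units


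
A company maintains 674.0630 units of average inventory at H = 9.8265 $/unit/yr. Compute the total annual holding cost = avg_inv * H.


Cost = 674.0630 * 9.8265 = 6623.6801

6623.6801 $/yr


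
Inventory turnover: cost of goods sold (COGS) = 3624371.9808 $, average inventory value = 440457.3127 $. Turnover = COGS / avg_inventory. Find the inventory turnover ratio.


Turnover = 3624371.9808 / 440457.3127 = 8.2287

8.2287


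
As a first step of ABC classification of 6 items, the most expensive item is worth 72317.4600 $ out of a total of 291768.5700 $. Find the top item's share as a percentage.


Top item = 72317.4600
Total = 291768.5700
Percentage = 72317.4600 / 291768.5700 * 100 = 24.7859

24.7859%


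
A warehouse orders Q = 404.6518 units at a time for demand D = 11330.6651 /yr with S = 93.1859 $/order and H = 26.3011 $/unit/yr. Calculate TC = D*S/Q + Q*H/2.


Ordering cost = D*S/Q = 2609.3007
Holding cost = Q*H/2 = 5321.3937
TC = 2609.3007 + 5321.3937 = 7930.6944

7930.6944 $/yr


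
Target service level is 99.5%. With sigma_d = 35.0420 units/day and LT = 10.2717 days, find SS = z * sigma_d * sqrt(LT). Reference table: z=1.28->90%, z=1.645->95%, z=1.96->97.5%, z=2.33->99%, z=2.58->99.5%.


From the table, SL = 99.5% corresponds to z = 2.58
sqrt(LT) = sqrt(10.2717) = 3.2049
SS = 2.58 * 35.0420 * 3.2049 = 289.7542

289.7542 units


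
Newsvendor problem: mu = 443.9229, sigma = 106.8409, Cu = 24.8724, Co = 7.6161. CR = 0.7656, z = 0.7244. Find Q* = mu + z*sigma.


CR = Cu/(Cu+Co) = 24.8724/(24.8724+7.6161) = 0.7656
z = 0.7244
Q* = 443.9229 + 0.7244 * 106.8409 = 521.3184

521.3184 units


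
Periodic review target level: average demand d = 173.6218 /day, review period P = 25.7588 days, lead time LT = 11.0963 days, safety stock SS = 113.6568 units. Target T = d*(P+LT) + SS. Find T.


P + LT = 36.8551
d*(P+LT) = 173.6218 * 36.8551 = 6398.8488
T = 6398.8488 + 113.6568 = 6512.5056

6512.5056 units


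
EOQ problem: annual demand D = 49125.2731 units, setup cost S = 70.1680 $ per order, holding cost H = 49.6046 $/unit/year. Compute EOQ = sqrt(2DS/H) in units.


2*D*S = 2 * 49125.2731 * 70.1680 = 6894044.3258
2*D*S/H = 138979.9399
EOQ = sqrt(138979.9399) = 372.8001

372.8001 units


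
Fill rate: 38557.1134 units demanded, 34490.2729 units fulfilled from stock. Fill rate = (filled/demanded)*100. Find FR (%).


FR = 34490.2729 / 38557.1134 * 100 = 89.4524

89.4524%


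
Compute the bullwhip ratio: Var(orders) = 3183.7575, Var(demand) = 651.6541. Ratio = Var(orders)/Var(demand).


BW = 3183.7575 / 651.6541 = 4.8857

4.8857


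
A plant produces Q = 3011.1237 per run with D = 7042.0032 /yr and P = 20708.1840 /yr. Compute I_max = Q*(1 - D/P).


D/P = 0.3401
1 - D/P = 0.6599
I_max = 3011.1237 * 0.6599 = 1987.1642

1987.1642 units


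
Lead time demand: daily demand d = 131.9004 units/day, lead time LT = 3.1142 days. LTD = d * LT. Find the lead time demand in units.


LTD = 131.9004 * 3.1142 = 410.7642

410.7642 units


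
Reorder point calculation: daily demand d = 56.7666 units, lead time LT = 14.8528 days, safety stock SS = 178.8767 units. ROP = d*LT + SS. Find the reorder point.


d*LT = 56.7666 * 14.8528 = 843.1430
ROP = 843.1430 + 178.8767 = 1022.0197

1022.0197 units


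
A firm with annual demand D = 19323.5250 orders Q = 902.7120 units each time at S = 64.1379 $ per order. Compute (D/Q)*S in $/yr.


Number of orders = D/Q = 21.4061
Cost = 21.4061 * 64.1379 = 1372.9410

1372.9410 $/yr


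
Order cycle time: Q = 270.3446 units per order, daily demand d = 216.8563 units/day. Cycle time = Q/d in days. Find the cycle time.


Cycle = 270.3446 / 216.8563 = 1.2467

1.2467 days


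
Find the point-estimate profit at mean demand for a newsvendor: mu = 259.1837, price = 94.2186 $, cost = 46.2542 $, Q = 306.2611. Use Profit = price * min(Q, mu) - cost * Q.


Sales at mu = min(306.2611, 259.1837) = 259.1837
Revenue = 94.2186 * 259.1837 = 24419.9254
Total cost = 46.2542 * 306.2611 = 14165.8622
Profit = 24419.9254 - 14165.8622 = 10254.0632

10254.0632 $


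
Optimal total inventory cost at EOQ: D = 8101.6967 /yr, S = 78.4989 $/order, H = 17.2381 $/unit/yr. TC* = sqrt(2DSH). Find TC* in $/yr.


2*D*S*H = 21925976.4405
TC* = sqrt(21925976.4405) = 4682.5182

4682.5182 $/yr


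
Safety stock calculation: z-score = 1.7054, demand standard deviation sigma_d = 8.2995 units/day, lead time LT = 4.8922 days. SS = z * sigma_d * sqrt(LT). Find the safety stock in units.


sqrt(LT) = sqrt(4.8922) = 2.2118
SS = 1.7054 * 8.2995 * 2.2118 = 31.3062

31.3062 units


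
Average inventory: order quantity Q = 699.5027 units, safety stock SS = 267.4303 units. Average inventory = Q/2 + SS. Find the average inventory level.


Q/2 = 349.7514
Avg = 349.7514 + 267.4303 = 617.1816

617.1816 units


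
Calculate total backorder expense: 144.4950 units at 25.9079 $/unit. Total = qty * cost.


Total = 144.4950 * 25.9079 = 3743.5620

3743.5620 $


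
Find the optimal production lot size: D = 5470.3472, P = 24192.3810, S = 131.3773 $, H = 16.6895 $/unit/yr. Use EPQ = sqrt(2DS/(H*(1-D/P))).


1 - D/P = 1 - 0.2261 = 0.7739
H*(1-D/P) = 12.9157
2DS = 1437358.8904
EPQ = sqrt(111287.7808) = 333.5982

333.5982 units


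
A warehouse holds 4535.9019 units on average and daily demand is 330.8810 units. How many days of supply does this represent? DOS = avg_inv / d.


DOS = 4535.9019 / 330.8810 = 13.7086

13.7086 days


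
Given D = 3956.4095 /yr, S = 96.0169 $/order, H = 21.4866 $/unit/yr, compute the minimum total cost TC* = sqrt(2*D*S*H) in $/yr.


2*D*S*H = 16324752.6965
TC* = sqrt(16324752.6965) = 4040.3902

4040.3902 $/yr


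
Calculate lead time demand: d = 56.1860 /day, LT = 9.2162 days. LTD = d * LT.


LTD = 56.1860 * 9.2162 = 517.8214

517.8214 units


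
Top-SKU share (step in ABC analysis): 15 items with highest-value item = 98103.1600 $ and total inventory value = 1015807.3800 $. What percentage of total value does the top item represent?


Top item = 98103.1600
Total = 1015807.3800
Percentage = 98103.1600 / 1015807.3800 * 100 = 9.6577

9.6577%


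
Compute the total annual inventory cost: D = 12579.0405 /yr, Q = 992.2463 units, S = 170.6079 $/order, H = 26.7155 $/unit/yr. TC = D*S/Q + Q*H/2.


Ordering cost = D*S/Q = 2162.8538
Holding cost = Q*H/2 = 13254.1780
TC = 2162.8538 + 13254.1780 = 15417.0318

15417.0318 $/yr


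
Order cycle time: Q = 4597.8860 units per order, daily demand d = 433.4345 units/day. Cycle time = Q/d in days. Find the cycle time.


Cycle = 4597.8860 / 433.4345 = 10.6080

10.6080 days


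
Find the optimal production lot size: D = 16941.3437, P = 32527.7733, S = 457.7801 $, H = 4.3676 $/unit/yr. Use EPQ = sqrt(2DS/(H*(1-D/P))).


1 - D/P = 1 - 0.5208 = 0.4792
H*(1-D/P) = 2.0928
2DS = 15510820.0262
EPQ = sqrt(7411388.7447) = 2722.3866

2722.3866 units


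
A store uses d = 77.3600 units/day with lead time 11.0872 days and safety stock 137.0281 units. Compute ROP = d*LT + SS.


d*LT = 77.3600 * 11.0872 = 857.7058
ROP = 857.7058 + 137.0281 = 994.7339

994.7339 units


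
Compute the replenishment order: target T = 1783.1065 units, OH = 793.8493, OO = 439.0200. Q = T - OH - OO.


Inventory position = OH + OO = 793.8493 + 439.0200 = 1232.8693
Q = 1783.1065 - 1232.8693 = 550.2372

550.2372 units


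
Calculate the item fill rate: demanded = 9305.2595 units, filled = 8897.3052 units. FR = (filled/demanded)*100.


FR = 8897.3052 / 9305.2595 * 100 = 95.6159

95.6159%


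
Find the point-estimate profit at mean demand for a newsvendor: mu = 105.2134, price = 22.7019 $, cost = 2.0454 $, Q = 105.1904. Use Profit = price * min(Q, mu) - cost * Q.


Sales at mu = min(105.1904, 105.2134) = 105.1904
Revenue = 22.7019 * 105.1904 = 2388.0219
Total cost = 2.0454 * 105.1904 = 215.1564
Profit = 2388.0219 - 215.1564 = 2172.8655

2172.8655 $


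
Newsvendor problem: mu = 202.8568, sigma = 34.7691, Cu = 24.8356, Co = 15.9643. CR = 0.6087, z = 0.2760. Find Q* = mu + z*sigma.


CR = Cu/(Cu+Co) = 24.8356/(24.8356+15.9643) = 0.6087
z = 0.2760
Q* = 202.8568 + 0.2760 * 34.7691 = 212.4531

212.4531 units


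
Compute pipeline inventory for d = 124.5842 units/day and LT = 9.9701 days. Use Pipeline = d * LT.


Pipeline = 124.5842 * 9.9701 = 1242.1169

1242.1169 units


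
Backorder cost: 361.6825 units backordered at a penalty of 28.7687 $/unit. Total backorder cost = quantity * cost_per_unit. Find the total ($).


Total = 361.6825 * 28.7687 = 10405.1353

10405.1353 $


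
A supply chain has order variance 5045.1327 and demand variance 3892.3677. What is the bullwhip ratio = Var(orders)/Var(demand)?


BW = 5045.1327 / 3892.3677 = 1.2962

1.2962


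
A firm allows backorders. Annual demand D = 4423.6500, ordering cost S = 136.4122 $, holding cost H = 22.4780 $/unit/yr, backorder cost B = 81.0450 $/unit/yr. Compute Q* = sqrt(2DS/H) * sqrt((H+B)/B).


sqrt(2DS/H) = 231.7145
sqrt((H+B)/B) = 1.1302
Q* = 231.7145 * 1.1302 = 261.8837

261.8837 units


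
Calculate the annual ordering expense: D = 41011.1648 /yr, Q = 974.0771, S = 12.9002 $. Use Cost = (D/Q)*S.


Number of orders = D/Q = 42.1026
Cost = 42.1026 * 12.9002 = 543.1318

543.1318 $/yr


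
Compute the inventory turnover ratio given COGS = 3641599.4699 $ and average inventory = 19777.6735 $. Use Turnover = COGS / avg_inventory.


Turnover = 3641599.4699 / 19777.6735 = 184.1268

184.1268


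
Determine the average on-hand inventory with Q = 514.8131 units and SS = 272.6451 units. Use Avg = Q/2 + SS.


Q/2 = 257.4065
Avg = 257.4065 + 272.6451 = 530.0516

530.0516 units


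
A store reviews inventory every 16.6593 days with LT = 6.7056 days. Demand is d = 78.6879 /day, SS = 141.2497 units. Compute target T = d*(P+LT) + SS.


P + LT = 23.3649
d*(P+LT) = 78.6879 * 23.3649 = 1838.5349
T = 1838.5349 + 141.2497 = 1979.7846

1979.7846 units


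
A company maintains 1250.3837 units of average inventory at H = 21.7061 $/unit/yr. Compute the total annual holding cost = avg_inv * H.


Cost = 1250.3837 * 21.7061 = 27140.9536

27140.9536 $/yr


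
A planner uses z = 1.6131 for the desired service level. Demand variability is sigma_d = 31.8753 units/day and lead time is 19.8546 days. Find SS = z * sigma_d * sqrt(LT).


sqrt(LT) = sqrt(19.8546) = 4.4559
SS = 1.6131 * 31.8753 * 4.4559 = 229.1111

229.1111 units


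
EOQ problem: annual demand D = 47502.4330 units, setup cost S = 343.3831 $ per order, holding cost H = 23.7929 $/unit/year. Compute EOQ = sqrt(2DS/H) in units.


2*D*S = 2 * 47502.4330 * 343.3831 = 32623065.4022
2*D*S/H = 1371126.0671
EOQ = sqrt(1371126.0671) = 1170.9509

1170.9509 units


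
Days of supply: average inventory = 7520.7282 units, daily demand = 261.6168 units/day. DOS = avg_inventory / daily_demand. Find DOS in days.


DOS = 7520.7282 / 261.6168 = 28.7471

28.7471 days


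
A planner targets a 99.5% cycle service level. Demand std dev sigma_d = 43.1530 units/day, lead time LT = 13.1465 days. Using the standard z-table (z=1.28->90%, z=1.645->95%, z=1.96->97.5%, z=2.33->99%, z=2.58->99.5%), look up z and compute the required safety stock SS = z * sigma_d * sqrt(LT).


From the table, SL = 99.5% corresponds to z = 2.58
sqrt(LT) = sqrt(13.1465) = 3.6258
SS = 2.58 * 43.1530 * 3.6258 = 403.6786

403.6786 units


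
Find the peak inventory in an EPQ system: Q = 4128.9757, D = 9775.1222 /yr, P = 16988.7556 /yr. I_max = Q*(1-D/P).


D/P = 0.5754
1 - D/P = 0.4246
I_max = 4128.9757 * 0.4246 = 1753.2136

1753.2136 units


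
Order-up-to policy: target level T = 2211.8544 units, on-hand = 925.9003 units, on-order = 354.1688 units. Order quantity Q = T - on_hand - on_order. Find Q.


Inventory position = OH + OO = 925.9003 + 354.1688 = 1280.0691
Q = 2211.8544 - 1280.0691 = 931.7853

931.7853 units


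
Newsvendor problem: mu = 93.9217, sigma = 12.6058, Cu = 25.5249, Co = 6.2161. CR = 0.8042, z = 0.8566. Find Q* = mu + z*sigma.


CR = Cu/(Cu+Co) = 25.5249/(25.5249+6.2161) = 0.8042
z = 0.8566
Q* = 93.9217 + 0.8566 * 12.6058 = 104.7198

104.7198 units


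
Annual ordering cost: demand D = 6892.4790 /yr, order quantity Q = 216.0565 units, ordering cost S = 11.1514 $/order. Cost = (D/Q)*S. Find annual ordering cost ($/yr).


Number of orders = D/Q = 31.9013
Cost = 31.9013 * 11.1514 = 355.7439

355.7439 $/yr


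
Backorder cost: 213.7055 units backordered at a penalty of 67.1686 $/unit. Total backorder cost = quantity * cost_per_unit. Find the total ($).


Total = 213.7055 * 67.1686 = 14354.2992

14354.2992 $


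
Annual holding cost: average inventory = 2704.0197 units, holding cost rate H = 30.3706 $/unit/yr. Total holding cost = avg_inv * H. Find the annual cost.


Cost = 2704.0197 * 30.3706 = 82122.7007

82122.7007 $/yr


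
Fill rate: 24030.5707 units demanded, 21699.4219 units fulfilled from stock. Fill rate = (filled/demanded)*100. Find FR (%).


FR = 21699.4219 / 24030.5707 * 100 = 90.2992

90.2992%


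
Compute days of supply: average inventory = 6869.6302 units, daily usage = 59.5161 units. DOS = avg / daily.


DOS = 6869.6302 / 59.5161 = 115.4247

115.4247 days


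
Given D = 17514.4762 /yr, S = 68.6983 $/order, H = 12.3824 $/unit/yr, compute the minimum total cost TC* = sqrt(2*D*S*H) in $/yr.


2*D*S*H = 29797372.4013
TC* = sqrt(29797372.4013) = 5458.6970

5458.6970 $/yr


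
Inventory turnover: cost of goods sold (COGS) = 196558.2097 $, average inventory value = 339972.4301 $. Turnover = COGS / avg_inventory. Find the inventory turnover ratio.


Turnover = 196558.2097 / 339972.4301 = 0.5782

0.5782


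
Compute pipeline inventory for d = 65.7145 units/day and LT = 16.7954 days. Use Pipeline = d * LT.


Pipeline = 65.7145 * 16.7954 = 1103.7013

1103.7013 units


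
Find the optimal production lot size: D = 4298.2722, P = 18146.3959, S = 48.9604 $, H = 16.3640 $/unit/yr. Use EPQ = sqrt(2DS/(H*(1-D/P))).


1 - D/P = 1 - 0.2369 = 0.7631
H*(1-D/P) = 12.4879
2DS = 420890.2524
EPQ = sqrt(33703.7981) = 183.5859

183.5859 units


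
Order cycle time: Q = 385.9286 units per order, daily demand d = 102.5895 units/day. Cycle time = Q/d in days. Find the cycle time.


Cycle = 385.9286 / 102.5895 = 3.7619

3.7619 days


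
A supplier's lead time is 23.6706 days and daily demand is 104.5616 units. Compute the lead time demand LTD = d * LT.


LTD = 104.5616 * 23.6706 = 2475.0358

2475.0358 units


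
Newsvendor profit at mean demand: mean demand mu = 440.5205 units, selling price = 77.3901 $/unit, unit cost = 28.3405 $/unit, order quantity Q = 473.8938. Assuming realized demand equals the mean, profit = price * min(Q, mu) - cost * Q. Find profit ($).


Sales at mu = min(473.8938, 440.5205) = 440.5205
Revenue = 77.3901 * 440.5205 = 34091.9255
Total cost = 28.3405 * 473.8938 = 13430.3872
Profit = 34091.9255 - 13430.3872 = 20661.5383

20661.5383 $


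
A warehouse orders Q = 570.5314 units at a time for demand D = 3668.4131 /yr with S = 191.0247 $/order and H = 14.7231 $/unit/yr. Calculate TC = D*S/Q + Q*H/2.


Ordering cost = D*S/Q = 1228.2541
Holding cost = Q*H/2 = 4199.9954
TC = 1228.2541 + 4199.9954 = 5428.2495

5428.2495 $/yr


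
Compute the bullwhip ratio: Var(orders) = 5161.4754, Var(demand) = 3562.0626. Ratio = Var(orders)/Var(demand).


BW = 5161.4754 / 3562.0626 = 1.4490

1.4490


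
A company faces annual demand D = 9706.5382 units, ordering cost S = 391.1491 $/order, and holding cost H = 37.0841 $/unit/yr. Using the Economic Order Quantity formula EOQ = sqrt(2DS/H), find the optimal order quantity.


2*D*S = 2 * 9706.5382 * 391.1491 = 7593407.3621
2*D*S/H = 204761.8079
EOQ = sqrt(204761.8079) = 452.5061

452.5061 units


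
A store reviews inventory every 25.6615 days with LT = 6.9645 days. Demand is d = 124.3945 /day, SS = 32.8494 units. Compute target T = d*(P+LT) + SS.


P + LT = 32.6260
d*(P+LT) = 124.3945 * 32.6260 = 4058.4950
T = 4058.4950 + 32.8494 = 4091.3444

4091.3444 units


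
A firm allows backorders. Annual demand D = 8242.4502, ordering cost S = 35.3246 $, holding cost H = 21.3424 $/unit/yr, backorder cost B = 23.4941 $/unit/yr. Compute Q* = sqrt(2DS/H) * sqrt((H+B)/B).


sqrt(2DS/H) = 165.1810
sqrt((H+B)/B) = 1.3815
Q* = 165.1810 * 1.3815 = 228.1900

228.1900 units


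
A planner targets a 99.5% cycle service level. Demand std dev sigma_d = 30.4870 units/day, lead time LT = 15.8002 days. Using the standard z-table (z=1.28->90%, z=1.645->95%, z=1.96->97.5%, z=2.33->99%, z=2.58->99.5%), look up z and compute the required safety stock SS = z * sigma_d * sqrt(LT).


From the table, SL = 99.5% corresponds to z = 2.58
sqrt(LT) = sqrt(15.8002) = 3.9749
SS = 2.58 * 30.4870 * 3.9749 = 312.6552

312.6552 units


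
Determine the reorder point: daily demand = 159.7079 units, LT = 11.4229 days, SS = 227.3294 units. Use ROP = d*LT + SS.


d*LT = 159.7079 * 11.4229 = 1824.3274
ROP = 1824.3274 + 227.3294 = 2051.6568

2051.6568 units


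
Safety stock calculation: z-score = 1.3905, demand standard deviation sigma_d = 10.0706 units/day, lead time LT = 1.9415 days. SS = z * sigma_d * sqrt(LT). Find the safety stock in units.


sqrt(LT) = sqrt(1.9415) = 1.3934
SS = 1.3905 * 10.0706 * 1.3934 = 19.5117

19.5117 units


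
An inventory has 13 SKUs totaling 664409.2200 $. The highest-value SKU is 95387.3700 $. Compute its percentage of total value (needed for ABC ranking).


Top item = 95387.3700
Total = 664409.2200
Percentage = 95387.3700 / 664409.2200 * 100 = 14.3567

14.3567%


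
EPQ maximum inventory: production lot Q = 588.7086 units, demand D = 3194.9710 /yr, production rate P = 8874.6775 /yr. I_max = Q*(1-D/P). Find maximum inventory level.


D/P = 0.3600
1 - D/P = 0.6400
I_max = 588.7086 * 0.6400 = 376.7677

376.7677 units


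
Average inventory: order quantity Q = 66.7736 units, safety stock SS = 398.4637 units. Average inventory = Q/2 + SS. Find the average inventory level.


Q/2 = 33.3868
Avg = 33.3868 + 398.4637 = 431.8505

431.8505 units


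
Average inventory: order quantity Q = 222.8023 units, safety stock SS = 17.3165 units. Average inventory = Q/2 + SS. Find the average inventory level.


Q/2 = 111.4012
Avg = 111.4012 + 17.3165 = 128.7176

128.7176 units


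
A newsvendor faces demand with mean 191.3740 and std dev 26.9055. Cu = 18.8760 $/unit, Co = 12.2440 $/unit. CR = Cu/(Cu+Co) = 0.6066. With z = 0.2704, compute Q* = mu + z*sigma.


CR = Cu/(Cu+Co) = 18.8760/(18.8760+12.2440) = 0.6066
z = 0.2704
Q* = 191.3740 + 0.2704 * 26.9055 = 198.6492

198.6492 units


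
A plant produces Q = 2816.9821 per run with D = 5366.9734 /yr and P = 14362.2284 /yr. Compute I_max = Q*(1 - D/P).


D/P = 0.3737
1 - D/P = 0.6263
I_max = 2816.9821 * 0.6263 = 1764.3134

1764.3134 units


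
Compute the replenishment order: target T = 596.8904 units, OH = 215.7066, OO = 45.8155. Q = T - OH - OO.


Inventory position = OH + OO = 215.7066 + 45.8155 = 261.5221
Q = 596.8904 - 261.5221 = 335.3683

335.3683 units


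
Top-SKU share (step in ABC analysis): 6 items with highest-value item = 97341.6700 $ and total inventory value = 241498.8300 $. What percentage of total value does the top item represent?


Top item = 97341.6700
Total = 241498.8300
Percentage = 97341.6700 / 241498.8300 * 100 = 40.3073

40.3073%


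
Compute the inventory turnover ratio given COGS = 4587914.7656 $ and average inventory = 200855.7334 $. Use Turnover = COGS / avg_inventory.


Turnover = 4587914.7656 / 200855.7334 = 22.8418

22.8418


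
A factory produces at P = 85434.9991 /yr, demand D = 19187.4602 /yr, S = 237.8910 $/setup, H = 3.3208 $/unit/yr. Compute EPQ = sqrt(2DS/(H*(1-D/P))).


1 - D/P = 1 - 0.2246 = 0.7754
H*(1-D/P) = 2.5750
2DS = 9129048.1889
EPQ = sqrt(3545266.1947) = 1882.8877

1882.8877 units


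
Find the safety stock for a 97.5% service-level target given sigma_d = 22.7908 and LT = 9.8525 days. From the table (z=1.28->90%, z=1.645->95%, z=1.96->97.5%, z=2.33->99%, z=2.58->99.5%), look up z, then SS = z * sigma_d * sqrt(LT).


From the table, SL = 97.5% corresponds to z = 1.96
sqrt(LT) = sqrt(9.8525) = 3.1389
SS = 1.96 * 22.7908 * 3.1389 = 140.2132

140.2132 units


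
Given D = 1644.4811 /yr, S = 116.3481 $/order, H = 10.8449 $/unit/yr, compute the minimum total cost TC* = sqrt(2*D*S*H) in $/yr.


2*D*S*H = 4149958.2680
TC* = sqrt(4149958.2680) = 2037.1446

2037.1446 $/yr


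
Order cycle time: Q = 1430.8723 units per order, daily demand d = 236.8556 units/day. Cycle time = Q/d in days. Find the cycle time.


Cycle = 1430.8723 / 236.8556 = 6.0411

6.0411 days


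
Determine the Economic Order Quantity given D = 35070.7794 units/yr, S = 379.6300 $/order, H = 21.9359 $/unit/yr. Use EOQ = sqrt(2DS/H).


2*D*S = 2 * 35070.7794 * 379.6300 = 26627839.9672
2*D*S/H = 1213893.2055
EOQ = sqrt(1213893.2055) = 1101.7682

1101.7682 units


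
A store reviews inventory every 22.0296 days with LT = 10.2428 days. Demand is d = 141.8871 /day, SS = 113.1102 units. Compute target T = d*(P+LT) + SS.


P + LT = 32.2724
d*(P+LT) = 141.8871 * 32.2724 = 4579.0372
T = 4579.0372 + 113.1102 = 4692.1474

4692.1474 units


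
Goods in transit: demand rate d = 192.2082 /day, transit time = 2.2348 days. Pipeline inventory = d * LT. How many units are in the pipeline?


Pipeline = 192.2082 * 2.2348 = 429.5469

429.5469 units


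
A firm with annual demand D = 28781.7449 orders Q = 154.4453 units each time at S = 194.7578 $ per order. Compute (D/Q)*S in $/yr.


Number of orders = D/Q = 186.3556
Cost = 186.3556 * 194.7578 = 36294.2046

36294.2046 $/yr


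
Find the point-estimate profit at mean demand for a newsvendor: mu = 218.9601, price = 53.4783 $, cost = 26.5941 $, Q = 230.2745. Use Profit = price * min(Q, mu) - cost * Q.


Sales at mu = min(230.2745, 218.9601) = 218.9601
Revenue = 53.4783 * 218.9601 = 11709.6139
Total cost = 26.5941 * 230.2745 = 6123.9431
Profit = 11709.6139 - 6123.9431 = 5585.6708

5585.6708 $


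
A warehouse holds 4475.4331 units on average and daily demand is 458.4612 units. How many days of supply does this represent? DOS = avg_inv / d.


DOS = 4475.4331 / 458.4612 = 9.7619

9.7619 days


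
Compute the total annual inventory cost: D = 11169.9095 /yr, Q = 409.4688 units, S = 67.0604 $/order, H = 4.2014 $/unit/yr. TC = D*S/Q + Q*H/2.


Ordering cost = D*S/Q = 1829.3423
Holding cost = Q*H/2 = 860.1711
TC = 1829.3423 + 860.1711 = 2689.5134

2689.5134 $/yr


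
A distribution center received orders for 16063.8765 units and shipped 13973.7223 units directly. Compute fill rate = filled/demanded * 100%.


FR = 13973.7223 / 16063.8765 * 100 = 86.9885

86.9885%


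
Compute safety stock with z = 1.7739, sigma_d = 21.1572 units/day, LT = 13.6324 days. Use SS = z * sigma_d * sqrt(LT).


sqrt(LT) = sqrt(13.6324) = 3.6922
SS = 1.7739 * 21.1572 * 3.6922 = 138.5714

138.5714 units


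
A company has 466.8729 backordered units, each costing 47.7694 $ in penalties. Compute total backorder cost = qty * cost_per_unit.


Total = 466.8729 * 47.7694 = 22302.2383

22302.2383 $


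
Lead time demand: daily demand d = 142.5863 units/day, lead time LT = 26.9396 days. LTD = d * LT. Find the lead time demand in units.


LTD = 142.5863 * 26.9396 = 3841.2179

3841.2179 units


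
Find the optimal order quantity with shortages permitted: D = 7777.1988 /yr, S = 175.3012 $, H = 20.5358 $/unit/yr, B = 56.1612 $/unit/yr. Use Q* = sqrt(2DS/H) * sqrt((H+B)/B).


sqrt(2DS/H) = 364.3873
sqrt((H+B)/B) = 1.1686
Q* = 364.3873 * 1.1686 = 425.8280

425.8280 units


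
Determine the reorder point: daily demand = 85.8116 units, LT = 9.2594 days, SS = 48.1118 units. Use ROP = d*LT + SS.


d*LT = 85.8116 * 9.2594 = 794.5639
ROP = 794.5639 + 48.1118 = 842.6757

842.6757 units


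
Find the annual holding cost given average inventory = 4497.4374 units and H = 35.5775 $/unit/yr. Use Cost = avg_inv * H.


Cost = 4497.4374 * 35.5775 = 160007.5791

160007.5791 $/yr


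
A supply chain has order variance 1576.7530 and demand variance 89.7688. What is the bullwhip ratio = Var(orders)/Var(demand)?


BW = 1576.7530 / 89.7688 = 17.5646

17.5646


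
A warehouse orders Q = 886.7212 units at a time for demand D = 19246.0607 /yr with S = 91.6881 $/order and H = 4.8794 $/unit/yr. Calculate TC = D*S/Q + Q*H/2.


Ordering cost = D*S/Q = 1990.0672
Holding cost = Q*H/2 = 2163.3337
TC = 1990.0672 + 2163.3337 = 4153.4009

4153.4009 $/yr


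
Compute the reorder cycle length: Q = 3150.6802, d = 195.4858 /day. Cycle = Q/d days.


Cycle = 3150.6802 / 195.4858 = 16.1172

16.1172 days


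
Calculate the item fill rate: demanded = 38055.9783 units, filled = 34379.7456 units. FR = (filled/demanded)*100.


FR = 34379.7456 / 38055.9783 * 100 = 90.3399

90.3399%


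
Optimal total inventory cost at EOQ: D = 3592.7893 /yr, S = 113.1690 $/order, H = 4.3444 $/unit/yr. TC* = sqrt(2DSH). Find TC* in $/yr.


2*D*S*H = 3532799.8044
TC* = sqrt(3532799.8044) = 1879.5744

1879.5744 $/yr


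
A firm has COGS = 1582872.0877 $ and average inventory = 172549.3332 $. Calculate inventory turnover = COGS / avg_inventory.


Turnover = 1582872.0877 / 172549.3332 = 9.1734

9.1734


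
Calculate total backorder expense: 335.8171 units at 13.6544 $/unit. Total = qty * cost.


Total = 335.8171 * 13.6544 = 4585.3810

4585.3810 $


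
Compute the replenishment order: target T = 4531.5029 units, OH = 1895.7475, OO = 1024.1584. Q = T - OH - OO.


Inventory position = OH + OO = 1895.7475 + 1024.1584 = 2919.9059
Q = 4531.5029 - 2919.9059 = 1611.5970

1611.5970 units


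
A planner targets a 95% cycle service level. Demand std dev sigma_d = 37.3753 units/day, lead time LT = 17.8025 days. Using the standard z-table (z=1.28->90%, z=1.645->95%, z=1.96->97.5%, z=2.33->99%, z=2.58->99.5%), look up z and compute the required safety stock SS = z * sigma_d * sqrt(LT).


From the table, SL = 95% corresponds to z = 1.645
sqrt(LT) = sqrt(17.8025) = 4.2193
SS = 1.645 * 37.3753 * 4.2193 = 259.4126

259.4126 units


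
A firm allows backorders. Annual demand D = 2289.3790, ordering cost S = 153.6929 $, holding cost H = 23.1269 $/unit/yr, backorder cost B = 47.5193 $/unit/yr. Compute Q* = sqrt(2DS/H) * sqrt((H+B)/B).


sqrt(2DS/H) = 174.4384
sqrt((H+B)/B) = 1.2193
Q* = 174.4384 * 1.2193 = 212.6921

212.6921 units


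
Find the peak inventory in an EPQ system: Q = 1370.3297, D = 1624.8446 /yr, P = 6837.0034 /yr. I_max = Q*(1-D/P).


D/P = 0.2377
1 - D/P = 0.7623
I_max = 1370.3297 * 0.7623 = 1044.6647

1044.6647 units


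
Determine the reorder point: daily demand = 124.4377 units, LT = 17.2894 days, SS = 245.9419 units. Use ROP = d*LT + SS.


d*LT = 124.4377 * 17.2894 = 2151.4532
ROP = 2151.4532 + 245.9419 = 2397.3951

2397.3951 units


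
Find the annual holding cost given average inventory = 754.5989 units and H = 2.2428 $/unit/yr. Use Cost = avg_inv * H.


Cost = 754.5989 * 2.2428 = 1692.4144

1692.4144 $/yr


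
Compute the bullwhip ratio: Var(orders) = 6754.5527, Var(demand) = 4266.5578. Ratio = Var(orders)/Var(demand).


BW = 6754.5527 / 4266.5578 = 1.5831

1.5831


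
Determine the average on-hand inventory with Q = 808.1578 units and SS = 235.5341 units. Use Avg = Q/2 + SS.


Q/2 = 404.0789
Avg = 404.0789 + 235.5341 = 639.6130

639.6130 units


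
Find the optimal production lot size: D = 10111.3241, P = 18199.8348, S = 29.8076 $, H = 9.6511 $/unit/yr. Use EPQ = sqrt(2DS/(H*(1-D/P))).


1 - D/P = 1 - 0.5556 = 0.4444
H*(1-D/P) = 4.2892
2DS = 602788.6085
EPQ = sqrt(140535.8428) = 374.8811

374.8811 units


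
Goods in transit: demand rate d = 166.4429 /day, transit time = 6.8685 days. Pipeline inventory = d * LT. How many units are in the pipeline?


Pipeline = 166.4429 * 6.8685 = 1143.2131

1143.2131 units


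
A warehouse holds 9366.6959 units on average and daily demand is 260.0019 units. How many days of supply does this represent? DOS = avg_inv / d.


DOS = 9366.6959 / 260.0019 = 36.0255

36.0255 days


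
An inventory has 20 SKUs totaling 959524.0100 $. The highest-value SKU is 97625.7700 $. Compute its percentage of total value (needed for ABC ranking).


Top item = 97625.7700
Total = 959524.0100
Percentage = 97625.7700 / 959524.0100 * 100 = 10.1744

10.1744%


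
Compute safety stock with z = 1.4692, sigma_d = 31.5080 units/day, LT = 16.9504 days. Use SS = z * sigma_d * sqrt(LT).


sqrt(LT) = sqrt(16.9504) = 4.1171
SS = 1.4692 * 31.5080 * 4.1171 = 190.5863

190.5863 units


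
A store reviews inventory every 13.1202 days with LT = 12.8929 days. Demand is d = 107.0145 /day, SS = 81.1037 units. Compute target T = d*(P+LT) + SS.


P + LT = 26.0131
d*(P+LT) = 107.0145 * 26.0131 = 2783.7789
T = 2783.7789 + 81.1037 = 2864.8826

2864.8826 units


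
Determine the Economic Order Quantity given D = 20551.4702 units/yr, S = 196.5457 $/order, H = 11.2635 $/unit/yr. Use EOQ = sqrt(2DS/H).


2*D*S = 2 * 20551.4702 * 196.5457 = 8078606.1930
2*D*S/H = 717237.6431
EOQ = sqrt(717237.6431) = 846.8988

846.8988 units


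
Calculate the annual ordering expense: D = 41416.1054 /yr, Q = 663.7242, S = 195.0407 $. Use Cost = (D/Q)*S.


Number of orders = D/Q = 62.3996
Cost = 62.3996 * 195.0407 = 12170.4560

12170.4560 $/yr


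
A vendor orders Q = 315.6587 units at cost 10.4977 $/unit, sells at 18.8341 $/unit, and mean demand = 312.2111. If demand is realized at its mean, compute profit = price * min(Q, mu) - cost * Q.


Sales at mu = min(315.6587, 312.2111) = 312.2111
Revenue = 18.8341 * 312.2111 = 5880.2151
Total cost = 10.4977 * 315.6587 = 3313.6903
Profit = 5880.2151 - 3313.6903 = 2566.5247

2566.5247 $


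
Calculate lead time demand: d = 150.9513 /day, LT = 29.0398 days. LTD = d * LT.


LTD = 150.9513 * 29.0398 = 4383.5956

4383.5956 units


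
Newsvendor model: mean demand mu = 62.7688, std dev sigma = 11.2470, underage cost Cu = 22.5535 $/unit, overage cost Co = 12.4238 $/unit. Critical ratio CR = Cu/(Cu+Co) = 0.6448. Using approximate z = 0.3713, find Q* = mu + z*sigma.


CR = Cu/(Cu+Co) = 22.5535/(22.5535+12.4238) = 0.6448
z = 0.3713
Q* = 62.7688 + 0.3713 * 11.2470 = 66.9448

66.9448 units


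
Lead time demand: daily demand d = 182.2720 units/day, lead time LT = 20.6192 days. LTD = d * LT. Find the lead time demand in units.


LTD = 182.2720 * 20.6192 = 3758.3028

3758.3028 units


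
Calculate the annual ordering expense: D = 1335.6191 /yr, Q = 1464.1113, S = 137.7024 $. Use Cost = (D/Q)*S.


Number of orders = D/Q = 0.9122
Cost = 0.9122 * 137.7024 = 125.6175

125.6175 $/yr


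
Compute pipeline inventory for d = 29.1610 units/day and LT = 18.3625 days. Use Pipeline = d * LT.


Pipeline = 29.1610 * 18.3625 = 535.4689

535.4689 units


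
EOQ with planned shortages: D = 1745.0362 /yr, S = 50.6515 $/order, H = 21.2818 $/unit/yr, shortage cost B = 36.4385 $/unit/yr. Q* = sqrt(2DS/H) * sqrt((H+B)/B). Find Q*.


sqrt(2DS/H) = 91.1400
sqrt((H+B)/B) = 1.2586
Q* = 91.1400 * 1.2586 = 114.7079

114.7079 units


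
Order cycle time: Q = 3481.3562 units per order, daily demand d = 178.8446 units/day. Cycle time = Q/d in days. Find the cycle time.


Cycle = 3481.3562 / 178.8446 = 19.4658

19.4658 days


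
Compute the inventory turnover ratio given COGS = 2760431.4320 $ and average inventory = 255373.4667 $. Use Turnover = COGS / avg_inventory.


Turnover = 2760431.4320 / 255373.4667 = 10.8094

10.8094


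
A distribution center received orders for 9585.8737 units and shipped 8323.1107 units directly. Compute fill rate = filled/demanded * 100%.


FR = 8323.1107 / 9585.8737 * 100 = 86.8268

86.8268%


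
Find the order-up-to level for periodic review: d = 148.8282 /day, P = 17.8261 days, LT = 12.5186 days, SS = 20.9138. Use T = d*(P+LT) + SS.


P + LT = 30.3447
d*(P+LT) = 148.8282 * 30.3447 = 4516.1471
T = 4516.1471 + 20.9138 = 4537.0609

4537.0609 units


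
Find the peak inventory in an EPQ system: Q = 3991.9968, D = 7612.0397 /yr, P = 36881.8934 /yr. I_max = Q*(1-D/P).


D/P = 0.2064
1 - D/P = 0.7936
I_max = 3991.9968 * 0.7936 = 3168.0901

3168.0901 units


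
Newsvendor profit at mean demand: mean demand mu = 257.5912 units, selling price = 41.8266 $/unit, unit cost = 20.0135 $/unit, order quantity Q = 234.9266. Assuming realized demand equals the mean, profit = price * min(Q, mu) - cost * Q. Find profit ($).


Sales at mu = min(234.9266, 257.5912) = 234.9266
Revenue = 41.8266 * 234.9266 = 9826.1809
Total cost = 20.0135 * 234.9266 = 4701.7035
Profit = 9826.1809 - 4701.7035 = 5124.4774

5124.4774 $


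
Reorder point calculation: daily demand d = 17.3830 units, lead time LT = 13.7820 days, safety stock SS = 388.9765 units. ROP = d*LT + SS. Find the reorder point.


d*LT = 17.3830 * 13.7820 = 239.5725
ROP = 239.5725 + 388.9765 = 628.5490

628.5490 units
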